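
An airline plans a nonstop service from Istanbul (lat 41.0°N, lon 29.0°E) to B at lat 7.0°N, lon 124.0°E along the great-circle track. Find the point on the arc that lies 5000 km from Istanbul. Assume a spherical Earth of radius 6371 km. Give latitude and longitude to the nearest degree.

Write both endpoints as unit vectors p₁, p₂ with components (cos φ cos λ, cos φ sin λ, sin φ).
The central angle between the endpoints is δ = arccos(p₁·p₂) ≈ 1.556 rad (89.2°). The total great-circle distance is δ·R ≈ 1.556 × 6371 ≈ 9914 km, so the target fraction is f = 5000/9914 ≈ 0.504.
Interpolate at f ≈ 0.504 with slerp weights a = sin((1−f)δ)/sin δ ≈ 0.697, b = sin(fδ)/sin δ ≈ 0.707.
p = a·p₁ + b·p₂ ≈ (0.068, 0.837, 0.544); φ = arcsin(p_z) ≈ 32.92°, λ = atan2(p_y, p_x) ≈ 85.36°.

≈ lat 33°N, lon 85°E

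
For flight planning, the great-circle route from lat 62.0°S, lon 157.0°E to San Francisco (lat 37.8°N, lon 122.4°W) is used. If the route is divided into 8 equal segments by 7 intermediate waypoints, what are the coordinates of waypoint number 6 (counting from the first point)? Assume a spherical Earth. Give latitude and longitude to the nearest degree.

Write both endpoints as unit vectors p₁, p₂ with components (cos φ cos λ, cos φ sin λ, sin φ).
The central angle between the endpoints is δ = arccos(p₁·p₂) ≈ 2.072 rad (118.7°).
Interpolate at f = 6/8 with slerp weights a = sin((1−f)δ)/sin δ ≈ 0.565, b = sin(fδ)/sin δ ≈ 1.140.
p = a·p₁ + b·p₂ ≈ (-0.727, -0.657, 0.200); φ = arcsin(p_z) ≈ 11.55°, λ = atan2(p_y, p_x) ≈ -137.88°.

≈ lat 12°N, lon 138°W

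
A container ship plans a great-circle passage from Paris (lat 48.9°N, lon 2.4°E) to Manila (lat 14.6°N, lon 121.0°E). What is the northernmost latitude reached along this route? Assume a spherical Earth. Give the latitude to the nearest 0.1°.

The great circle lies in the plane with unit normal n̂ = (p₁ × p₂)/|p₁ × p₂|.
Here n̂_z ≈ +0.562; the vertex latitude is φ_max = arccos|n̂_z| ≈ 55.8°.

≈ 55.8°N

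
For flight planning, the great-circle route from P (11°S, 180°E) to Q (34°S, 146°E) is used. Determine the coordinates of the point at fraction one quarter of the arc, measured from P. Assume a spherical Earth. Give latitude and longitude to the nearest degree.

≈ (17°S, 173°E)

Write both endpoints as unit vectors p₁, p₂ with components (cos φ cos λ, cos φ sin λ, sin φ).
The central angle between the endpoints is δ = arccos(p₁·p₂) ≈ 0.674 rad (38.6°).
Interpolate at f = 1/4 with slerp weights a = sin((1−f)δ)/sin δ ≈ 0.776, b = sin(fδ)/sin δ ≈ 0.269.
p = a·p₁ + b·p₂ ≈ (-0.946, 0.125, -0.298); φ = arcsin(p_z) ≈ -17.36°, λ = atan2(p_y, p_x) ≈ 172.50°.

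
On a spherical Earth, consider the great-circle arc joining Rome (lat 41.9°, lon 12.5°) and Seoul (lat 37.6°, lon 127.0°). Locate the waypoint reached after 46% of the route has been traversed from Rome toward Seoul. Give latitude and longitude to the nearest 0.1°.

≈ lat 57.1°, lon 66.6°

The haversine formula gives a central angle δ ≈ 1.407 rad (80.6°) between the endpoints.
Interpolate at f = 0.46 with slerp weights a = sin((1−f)δ)/sin δ ≈ 0.698, b = sin(fδ)/sin δ ≈ 0.611.
p = a·p₁ + b·p₂ ≈ (0.216, 0.499, 0.839); φ = arcsin(p_z) ≈ 57.05°, λ = atan2(p_y, p_x) ≈ 66.61°.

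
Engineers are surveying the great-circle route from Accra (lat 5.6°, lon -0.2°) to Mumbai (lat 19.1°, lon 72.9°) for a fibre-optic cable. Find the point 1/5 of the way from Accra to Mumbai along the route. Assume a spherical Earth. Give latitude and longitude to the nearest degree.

≈ lat 10°, lon 14°

Convert each endpoint to a unit vector on the sphere (x = cos φ cos λ, y = cos φ sin λ, z = sin φ).
The central angle between the endpoints is δ = arccos(p₁·p₂) ≈ 1.261 rad (72.2°).
Interpolate at f = 1/5 with slerp weights a = sin((1−f)δ)/sin δ ≈ 0.888, b = sin(fδ)/sin δ ≈ 0.262.
p = a·p₁ + b·p₂ ≈ (0.957, 0.234, 0.172); φ = arcsin(p_z) ≈ 9.93°, λ = atan2(p_y, p_x) ≈ 13.71°.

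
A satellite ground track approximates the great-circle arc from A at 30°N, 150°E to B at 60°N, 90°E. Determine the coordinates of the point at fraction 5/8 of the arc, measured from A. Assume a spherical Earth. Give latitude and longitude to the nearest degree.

≈ 53°N, 121°E

Write both endpoints as unit vectors p₁, p₂ with components (cos φ cos λ, cos φ sin λ, sin φ).
The central angle between the endpoints is δ = arccos(p₁·p₂) ≈ 0.864 rad (49.5°).
Interpolate at f = 5/8 with slerp weights a = sin((1−f)δ)/sin δ ≈ 0.419, b = sin(fδ)/sin δ ≈ 0.676.
p = a·p₁ + b·p₂ ≈ (-0.314, 0.519, 0.795); φ = arcsin(p_z) ≈ 52.64°, λ = atan2(p_y, p_x) ≈ 121.16°.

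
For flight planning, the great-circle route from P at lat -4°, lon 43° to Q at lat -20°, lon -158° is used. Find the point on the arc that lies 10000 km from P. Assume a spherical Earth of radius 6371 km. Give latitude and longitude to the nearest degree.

Write both endpoints as unit vectors p₁, p₂ with components (cos φ cos λ, cos φ sin λ, sin φ).
The central angle between the endpoints is δ = arccos(p₁·p₂) ≈ 2.589 rad (148.4°). The total great-circle distance is δ·R ≈ 2.589 × 6371 ≈ 16496 km, so the target fraction is f = 10000/16496 ≈ 0.606.
Interpolate at f ≈ 0.606 with slerp weights a = sin((1−f)δ)/sin δ ≈ 1.624, b = sin(fδ)/sin δ ≈ 1.906.
p = a·p₁ + b·p₂ ≈ (-0.476, 0.434, -0.765); φ = arcsin(p_z) ≈ -49.91°, λ = atan2(p_y, p_x) ≈ 137.66°.

≈ lat -50°, lon 138°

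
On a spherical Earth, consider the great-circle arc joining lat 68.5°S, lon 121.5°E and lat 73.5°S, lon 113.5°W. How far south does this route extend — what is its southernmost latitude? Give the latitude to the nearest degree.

The great circle lies in the plane with unit normal n̂ = (p₁ × p₂)/|p₁ × p₂|.
Here n̂_z ≈ +0.154; the vertex latitude is φ_max = arccos|n̂_z| ≈ 81.1°.
Check via Clairaut: cos φ_max = |cos φ₁| · sin C = cos(68.5°)·sin(155.2°) ≈ 0.154, again giving ≈ 81.1°.

≈ 81°S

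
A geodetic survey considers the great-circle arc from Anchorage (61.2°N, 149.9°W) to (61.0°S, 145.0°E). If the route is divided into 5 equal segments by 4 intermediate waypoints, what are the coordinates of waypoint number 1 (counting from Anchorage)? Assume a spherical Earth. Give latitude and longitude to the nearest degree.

The haversine formula gives a central angle δ ≈ 2.302 rad (131.9°) between the endpoints.
Interpolate at f = 1/5 with slerp weights a = sin((1−f)δ)/sin δ ≈ 1.295, b = sin(fδ)/sin δ ≈ 0.597.
p = a·p₁ + b·p₂ ≈ (-0.777, -0.147, 0.612); φ = arcsin(p_z) ≈ 37.76°, λ = atan2(p_y, p_x) ≈ -169.30°.

≈ (38°N, 169°W)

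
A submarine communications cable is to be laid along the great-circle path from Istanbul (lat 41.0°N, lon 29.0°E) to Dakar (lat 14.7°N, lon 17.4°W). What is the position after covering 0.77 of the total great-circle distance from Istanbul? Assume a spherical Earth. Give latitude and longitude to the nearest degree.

≈ lat 22°N, lon 9°W

Convert each endpoint to a unit vector on the sphere (x = cos φ cos λ, y = cos φ sin λ, z = sin φ).
The central angle between the endpoints is δ = arccos(p₁·p₂) ≈ 0.837 rad (47.9°).
Interpolate at f = 0.77 with slerp weights a = sin((1−f)δ)/sin δ ≈ 0.258, b = sin(fδ)/sin δ ≈ 0.809.
p = a·p₁ + b·p₂ ≈ (0.917, -0.140, 0.374); φ = arcsin(p_z) ≈ 21.98°, λ = atan2(p_y, p_x) ≈ -8.67°.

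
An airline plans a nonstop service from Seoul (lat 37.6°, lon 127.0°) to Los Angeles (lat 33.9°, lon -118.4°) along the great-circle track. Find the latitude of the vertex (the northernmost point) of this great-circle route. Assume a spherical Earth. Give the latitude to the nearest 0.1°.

The great circle lies in the plane with unit normal n̂ = (p₁ × p₂)/|p₁ × p₂|.
Here n̂_z ≈ +0.599; the vertex latitude is φ_max = arccos|n̂_z| ≈ 53.2°.
Check via Clairaut: cos φ_max = |cos φ₁| · sin C = cos(37.6°)·sin(49.1°) ≈ 0.599, again giving ≈ 53.2°.

≈ 53.2°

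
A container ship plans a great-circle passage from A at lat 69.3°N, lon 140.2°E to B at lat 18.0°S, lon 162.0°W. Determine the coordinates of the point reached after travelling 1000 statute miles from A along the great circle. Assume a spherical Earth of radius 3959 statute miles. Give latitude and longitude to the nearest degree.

≈ lat 59°N, lon 163°E

Write both endpoints as unit vectors p₁, p₂ with components (cos φ cos λ, cos φ sin λ, sin φ).
The central angle between the endpoints is δ = arccos(p₁·p₂) ≈ 1.681 rad (96.3°). The total great-circle distance is δ·R ≈ 1.681 × 3959 ≈ 6655 mi, so the target fraction is f = 1000/6655 ≈ 0.150.
Interpolate at f ≈ 0.150 with slerp weights a = sin((1−f)δ)/sin δ ≈ 0.996, b = sin(fδ)/sin δ ≈ 0.251.
p = a·p₁ + b·p₂ ≈ (-0.498, 0.151, 0.854); φ = arcsin(p_z) ≈ 58.64°, λ = atan2(p_y, p_x) ≈ 163.08°.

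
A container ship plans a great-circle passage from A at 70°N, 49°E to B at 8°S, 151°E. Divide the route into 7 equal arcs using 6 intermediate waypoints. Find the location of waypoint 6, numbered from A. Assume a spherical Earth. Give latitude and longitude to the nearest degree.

≈ 6°N, 146°E

From cos δ = sin φ₁ sin φ₂ + cos φ₁ cos φ₂ cos Δλ, the central angle is δ ≈ 1.773 rad (101.6°).
Interpolate at f = 6/7 with slerp weights a = sin((1−f)δ)/sin δ ≈ 0.256, b = sin(fδ)/sin δ ≈ 1.020.
p = a·p₁ + b·p₂ ≈ (-0.826, 0.556, 0.099); φ = arcsin(p_z) ≈ 5.66°, λ = atan2(p_y, p_x) ≈ 146.07°.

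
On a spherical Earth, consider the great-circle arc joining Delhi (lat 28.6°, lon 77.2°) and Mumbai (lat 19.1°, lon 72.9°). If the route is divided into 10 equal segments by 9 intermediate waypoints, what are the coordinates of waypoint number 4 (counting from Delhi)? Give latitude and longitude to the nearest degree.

Convert each endpoint to a unit vector on the sphere (x = cos φ cos λ, y = cos φ sin λ, z = sin φ).
The central angle between the endpoints is δ = arccos(p₁·p₂) ≈ 0.179 rad (10.3°).
Interpolate at f = 4/10 with slerp weights a = sin((1−f)δ)/sin δ ≈ 0.602, b = sin(fδ)/sin δ ≈ 0.402.
p = a·p₁ + b·p₂ ≈ (0.229, 0.878, 0.420); φ = arcsin(p_z) ≈ 24.81°, λ = atan2(p_y, p_x) ≈ 75.40°.

≈ lat 25°, lon 75°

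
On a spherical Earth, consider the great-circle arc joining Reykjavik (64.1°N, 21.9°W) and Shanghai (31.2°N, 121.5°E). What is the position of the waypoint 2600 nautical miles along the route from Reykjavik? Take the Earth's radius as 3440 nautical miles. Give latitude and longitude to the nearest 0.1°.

≈ (65.6°N, 98.8°E)

Write both endpoints as unit vectors p₁, p₂ with components (cos φ cos λ, cos φ sin λ, sin φ).
The central angle between the endpoints is δ = arccos(p₁·p₂) ≈ 1.404 rad (80.4°). The total great-circle distance is δ·R ≈ 1.404 × 3440 ≈ 4830 nmi, so the target fraction is f = 2600/4830 ≈ 0.538.
Interpolate at f ≈ 0.538 with slerp weights a = sin((1−f)δ)/sin δ ≈ 0.612, b = sin(fδ)/sin δ ≈ 0.696.
p = a·p₁ + b·p₂ ≈ (-0.063, 0.408, 0.911); φ = arcsin(p_z) ≈ 65.65°, λ = atan2(p_y, p_x) ≈ 98.75°.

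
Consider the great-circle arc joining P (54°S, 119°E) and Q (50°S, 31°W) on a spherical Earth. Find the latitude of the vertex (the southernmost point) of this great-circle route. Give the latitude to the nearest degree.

≈ 79°S

The great circle lies in the plane with unit normal n̂ = (p₁ × p₂)/|p₁ × p₂|.
Here n̂_z ≈ -0.198; the vertex latitude is φ_max = arccos|n̂_z| ≈ 78.6°.
Check via Clairaut: cos φ_max = |cos φ₁| · sin C = cos(54.0°)·sin(160.4°) ≈ 0.198, again giving ≈ 78.6°.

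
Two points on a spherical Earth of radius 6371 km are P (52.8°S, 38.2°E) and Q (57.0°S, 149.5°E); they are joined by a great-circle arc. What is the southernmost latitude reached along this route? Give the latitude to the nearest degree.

≈ 68°S

The great circle lies in the plane with unit normal n̂ = (p₁ × p₂)/|p₁ × p₂|.
Here n̂_z ≈ +0.367; the vertex latitude is φ_max = arccos|n̂_z| ≈ 68.5°.
Check via Clairaut: cos φ_max = |cos φ₁| · sin C = cos(52.8°)·sin(142.6°) ≈ 0.367, again giving ≈ 68.5°.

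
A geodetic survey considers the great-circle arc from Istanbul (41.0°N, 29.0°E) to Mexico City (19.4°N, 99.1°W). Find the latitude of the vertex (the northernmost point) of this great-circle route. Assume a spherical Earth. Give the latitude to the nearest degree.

The great circle lies in the plane with unit normal n̂ = (p₁ × p₂)/|p₁ × p₂|.
Here n̂_z ≈ -0.574; the vertex latitude is φ_max = arccos|n̂_z| ≈ 54.9°.

≈ 55°N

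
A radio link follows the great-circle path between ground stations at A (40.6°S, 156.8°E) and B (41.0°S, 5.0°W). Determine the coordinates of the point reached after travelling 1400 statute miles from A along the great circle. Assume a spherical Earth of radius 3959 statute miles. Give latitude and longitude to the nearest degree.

The haversine formula gives a central angle δ ≈ 1.688 rad (96.7°) between the endpoints. The total great-circle distance is δ·R ≈ 1.688 × 3959 ≈ 6685 mi, so the target fraction is f = 1400/6685 ≈ 0.209.
Interpolate at f ≈ 0.209 with slerp weights a = sin((1−f)δ)/sin δ ≈ 0.979, b = sin(fδ)/sin δ ≈ 0.349.
p = a·p₁ + b·p₂ ≈ (-0.421, 0.270, -0.866); φ = arcsin(p_z) ≈ -59.99°, λ = atan2(p_y, p_x) ≈ 147.34°.

≈ (60°S, 147°E)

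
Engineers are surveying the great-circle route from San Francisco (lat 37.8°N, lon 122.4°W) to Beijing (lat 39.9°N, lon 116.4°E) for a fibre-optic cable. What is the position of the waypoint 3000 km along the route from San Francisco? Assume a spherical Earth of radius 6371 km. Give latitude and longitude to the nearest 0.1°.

The haversine formula gives a central angle δ ≈ 1.492 rad (85.5°) between the endpoints. The total great-circle distance is δ·R ≈ 1.492 × 6371 ≈ 9503 km, so the target fraction is f = 3000/9503 ≈ 0.316.
Interpolate at f ≈ 0.316 with slerp weights a = sin((1−f)δ)/sin δ ≈ 0.855, b = sin(fδ)/sin δ ≈ 0.455.
p = a·p₁ + b·p₂ ≈ (-0.517, -0.258, 0.816); φ = arcsin(p_z) ≈ 54.69°, λ = atan2(p_y, p_x) ≈ -153.51°.

≈ lat 54.7°N, lon 153.5°W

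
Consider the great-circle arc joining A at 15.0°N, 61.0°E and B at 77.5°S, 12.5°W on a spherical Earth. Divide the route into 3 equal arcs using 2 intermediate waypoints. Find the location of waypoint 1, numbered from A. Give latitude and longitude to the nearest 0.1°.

Convert each endpoint to a unit vector on the sphere (x = cos φ cos λ, y = cos φ sin λ, z = sin φ).
The central angle between the endpoints is δ = arccos(p₁·p₂) ≈ 1.765 rad (101.1°).
Interpolate at f = 1/3 with slerp weights a = sin((1−f)δ)/sin δ ≈ 0.941, b = sin(fδ)/sin δ ≈ 0.566.
p = a·p₁ + b·p₂ ≈ (0.560, 0.769, -0.309); φ = arcsin(p_z) ≈ -17.98°, λ = atan2(p_y, p_x) ≈ 53.91°.

≈ 18.0°S, 53.9°E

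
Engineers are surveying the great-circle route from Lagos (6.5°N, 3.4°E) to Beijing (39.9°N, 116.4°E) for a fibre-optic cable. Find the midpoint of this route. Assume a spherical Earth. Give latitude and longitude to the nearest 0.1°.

≈ 37.3°N, 48.9°E

Convert each endpoint to a unit vector on the sphere (x = cos φ cos λ, y = cos φ sin λ, z = sin φ).
The central angle between the endpoints is δ = arccos(p₁·p₂) ≈ 1.798 rad (103.0°).
Interpolate at f = 1/2 with slerp weights a = sin((1−f)δ)/sin δ ≈ 0.803, b = sin(fδ)/sin δ ≈ 0.803.
p = a·p₁ + b·p₂ ≈ (0.523, 0.599, 0.606); φ = arcsin(p_z) ≈ 37.32°, λ = atan2(p_y, p_x) ≈ 48.91°.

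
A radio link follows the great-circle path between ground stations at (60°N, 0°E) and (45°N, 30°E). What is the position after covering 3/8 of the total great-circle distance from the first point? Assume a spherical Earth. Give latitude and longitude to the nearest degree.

The haversine formula gives a central angle δ ≈ 0.406 rad (23.3°) between the endpoints.
Interpolate at f = 3/8 with slerp weights a = sin((1−f)δ)/sin δ ≈ 0.636, b = sin(fδ)/sin δ ≈ 0.384.
p = a·p₁ + b·p₂ ≈ (0.553, 0.136, 0.822); φ = arcsin(p_z) ≈ 55.29°, λ = atan2(p_y, p_x) ≈ 13.79°.

≈ (55°N, 14°E)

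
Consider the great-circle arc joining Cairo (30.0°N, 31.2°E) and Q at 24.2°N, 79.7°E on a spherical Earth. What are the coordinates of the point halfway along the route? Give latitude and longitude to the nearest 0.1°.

Write both endpoints as unit vectors p₁, p₂ with components (cos φ cos λ, cos φ sin λ, sin φ).
The central angle between the endpoints is δ = arccos(p₁·p₂) ≈ 0.755 rad (43.2°).
Interpolate at f = 1/2 with slerp weights a = sin((1−f)δ)/sin δ ≈ 0.538, b = sin(fδ)/sin δ ≈ 0.538.
p = a·p₁ + b·p₂ ≈ (0.486, 0.724, 0.489); φ = arcsin(p_z) ≈ 29.30°, λ = atan2(p_y, p_x) ≈ 56.12°.

≈ 29.3°N, 56.1°E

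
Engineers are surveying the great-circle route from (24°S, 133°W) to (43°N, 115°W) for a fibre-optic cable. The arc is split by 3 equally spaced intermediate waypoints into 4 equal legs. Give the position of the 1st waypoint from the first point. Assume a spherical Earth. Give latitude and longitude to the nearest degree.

The haversine formula gives a central angle δ ≈ 1.205 rad (69.0°) between the endpoints.
Interpolate at f = 1/4 with slerp weights a = sin((1−f)δ)/sin δ ≈ 0.841, b = sin(fδ)/sin δ ≈ 0.318.
p = a·p₁ + b·p₂ ≈ (-0.622, -0.773, -0.126); φ = arcsin(p_z) ≈ -7.21°, λ = atan2(p_y, p_x) ≈ -128.85°.

≈ (7°S, 129°W)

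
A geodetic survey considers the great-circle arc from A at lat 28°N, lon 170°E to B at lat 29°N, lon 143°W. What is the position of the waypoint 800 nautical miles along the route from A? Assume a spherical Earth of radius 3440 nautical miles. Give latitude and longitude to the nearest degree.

From cos δ = sin φ₁ sin φ₂ + cos φ₁ cos φ₂ cos Δλ, the central angle is δ ≈ 0.716 rad (41.0°). The total great-circle distance is δ·R ≈ 0.716 × 3440 ≈ 2464 nmi, so the target fraction is f = 800/2464 ≈ 0.325.
Interpolate at f ≈ 0.325 with slerp weights a = sin((1−f)δ)/sin δ ≈ 0.708, b = sin(fδ)/sin δ ≈ 0.351.
p = a·p₁ + b·p₂ ≈ (-0.861, -0.076, 0.503); φ = arcsin(p_z) ≈ 30.18°, λ = atan2(p_y, p_x) ≈ -174.95°.

≈ lat 30°N, lon 175°W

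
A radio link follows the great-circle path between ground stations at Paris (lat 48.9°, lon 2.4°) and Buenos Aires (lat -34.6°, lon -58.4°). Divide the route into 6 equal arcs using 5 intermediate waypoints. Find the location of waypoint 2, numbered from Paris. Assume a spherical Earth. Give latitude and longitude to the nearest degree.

≈ lat 23°, lon -23°

Convert each endpoint to a unit vector on the sphere (x = cos φ cos λ, y = cos φ sin λ, z = sin φ).
The central angle between the endpoints is δ = arccos(p₁·p₂) ≈ 1.735 rad (99.4°).
Interpolate at f = 2/6 with slerp weights a = sin((1−f)δ)/sin δ ≈ 0.928, b = sin(fδ)/sin δ ≈ 0.554.
p = a·p₁ + b·p₂ ≈ (0.849, -0.363, 0.385); φ = arcsin(p_z) ≈ 22.62°, λ = atan2(p_y, p_x) ≈ -23.16°.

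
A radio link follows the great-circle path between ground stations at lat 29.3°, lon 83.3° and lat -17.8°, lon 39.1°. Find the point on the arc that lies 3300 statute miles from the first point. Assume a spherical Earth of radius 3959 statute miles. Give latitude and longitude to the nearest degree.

Write both endpoints as unit vectors p₁, p₂ with components (cos φ cos λ, cos φ sin λ, sin φ).
The central angle between the endpoints is δ = arccos(p₁·p₂) ≈ 1.109 rad (63.5°). The total great-circle distance is δ·R ≈ 1.109 × 3959 ≈ 4390 mi, so the target fraction is f = 3300/4390 ≈ 0.752.
Interpolate at f ≈ 0.752 with slerp weights a = sin((1−f)δ)/sin δ ≈ 0.304, b = sin(fδ)/sin δ ≈ 0.827.
p = a·p₁ + b·p₂ ≈ (0.642, 0.760, -0.104); φ = arcsin(p_z) ≈ -5.98°, λ = atan2(p_y, p_x) ≈ 49.80°.

≈ lat -6°, lon 50°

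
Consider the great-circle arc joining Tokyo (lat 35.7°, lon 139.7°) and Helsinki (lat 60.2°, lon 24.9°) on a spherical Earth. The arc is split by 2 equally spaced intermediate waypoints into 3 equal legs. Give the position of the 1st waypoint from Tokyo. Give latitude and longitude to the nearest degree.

≈ lat 55°, lon 120°

From cos δ = sin φ₁ sin φ₂ + cos φ₁ cos φ₂ cos Δλ, the central angle is δ ≈ 1.227 rad (70.3°).
Interpolate at f = 1/3 with slerp weights a = sin((1−f)δ)/sin δ ≈ 0.775, b = sin(fδ)/sin δ ≈ 0.422.
p = a·p₁ + b·p₂ ≈ (-0.290, 0.496, 0.819); φ = arcsin(p_z) ≈ 54.97°, λ = atan2(p_y, p_x) ≈ 120.31°.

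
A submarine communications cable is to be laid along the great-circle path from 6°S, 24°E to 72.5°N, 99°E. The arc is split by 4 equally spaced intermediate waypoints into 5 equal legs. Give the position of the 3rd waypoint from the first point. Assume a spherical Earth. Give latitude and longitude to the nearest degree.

≈ 46°N, 44°E

From cos δ = sin φ₁ sin φ₂ + cos φ₁ cos φ₂ cos Δλ, the central angle is δ ≈ 1.593 rad (91.3°).
Interpolate at f = 3/5 with slerp weights a = sin((1−f)δ)/sin δ ≈ 0.595, b = sin(fδ)/sin δ ≈ 0.817.
p = a·p₁ + b·p₂ ≈ (0.502, 0.483, 0.717); φ = arcsin(p_z) ≈ 45.81°, λ = atan2(p_y, p_x) ≈ 43.90°.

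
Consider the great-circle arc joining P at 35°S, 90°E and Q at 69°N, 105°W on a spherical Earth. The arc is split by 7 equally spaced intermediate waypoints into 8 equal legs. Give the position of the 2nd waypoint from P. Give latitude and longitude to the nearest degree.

≈ 1°N, 95°E

From cos δ = sin φ₁ sin φ₂ + cos φ₁ cos φ₂ cos Δλ, the central angle is δ ≈ 2.531 rad (145.0°).
Interpolate at f = 2/8 with slerp weights a = sin((1−f)δ)/sin δ ≈ 1.651, b = sin(fδ)/sin δ ≈ 1.031.
p = a·p₁ + b·p₂ ≈ (-0.096, 0.995, 0.015); φ = arcsin(p_z) ≈ 0.88°, λ = atan2(p_y, p_x) ≈ 95.49°.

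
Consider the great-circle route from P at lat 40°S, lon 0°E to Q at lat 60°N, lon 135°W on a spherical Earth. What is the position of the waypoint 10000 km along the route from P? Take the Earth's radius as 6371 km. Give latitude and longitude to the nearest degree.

≈ lat 36°N, lon 52°W

Convert each endpoint to a unit vector on the sphere (x = cos φ cos λ, y = cos φ sin λ, z = sin φ).
The central angle between the endpoints is δ = arccos(p₁·p₂) ≈ 2.545 rad (145.8°). The total great-circle distance is δ·R ≈ 2.545 × 6371 ≈ 16217 km, so the target fraction is f = 10000/16217 ≈ 0.617.
Interpolate at f ≈ 0.617 with slerp weights a = sin((1−f)δ)/sin δ ≈ 1.475, b = sin(fδ)/sin δ ≈ 1.781.
p = a·p₁ + b·p₂ ≈ (0.500, -0.630, 0.594); φ = arcsin(p_z) ≈ 36.46°, λ = atan2(p_y, p_x) ≈ -51.54°.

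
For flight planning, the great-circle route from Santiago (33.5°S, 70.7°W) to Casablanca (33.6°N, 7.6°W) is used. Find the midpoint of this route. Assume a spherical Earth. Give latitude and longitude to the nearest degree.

From cos δ = sin φ₁ sin φ₂ + cos φ₁ cos φ₂ cos Δλ, the central angle is δ ≈ 1.562 rad (89.5°).
Interpolate at f = 1/2 with slerp weights a = sin((1−f)δ)/sin δ ≈ 0.704, b = sin(fδ)/sin δ ≈ 0.704.
p = a·p₁ + b·p₂ ≈ (0.775, -0.632, 0.001); φ = arcsin(p_z) ≈ 0.06°, λ = atan2(p_y, p_x) ≈ -39.17°.

≈ (0°N, 39°W)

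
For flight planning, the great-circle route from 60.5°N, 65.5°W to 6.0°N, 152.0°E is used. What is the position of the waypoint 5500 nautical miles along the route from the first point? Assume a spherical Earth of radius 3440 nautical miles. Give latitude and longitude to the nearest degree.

≈ 21°N, 157°E

Write both endpoints as unit vectors p₁, p₂ with components (cos φ cos λ, cos φ sin λ, sin φ).
The central angle between the endpoints is δ = arccos(p₁·p₂) ≈ 1.873 rad (107.3°). The total great-circle distance is δ·R ≈ 1.873 × 3440 ≈ 6443 nmi, so the target fraction is f = 5500/6443 ≈ 0.854.
Interpolate at f ≈ 0.854 with slerp weights a = sin((1−f)δ)/sin δ ≈ 0.284, b = sin(fδ)/sin δ ≈ 1.047.
p = a·p₁ + b·p₂ ≈ (-0.862, 0.362, 0.356); φ = arcsin(p_z) ≈ 20.87°, λ = atan2(p_y, p_x) ≈ 157.22°.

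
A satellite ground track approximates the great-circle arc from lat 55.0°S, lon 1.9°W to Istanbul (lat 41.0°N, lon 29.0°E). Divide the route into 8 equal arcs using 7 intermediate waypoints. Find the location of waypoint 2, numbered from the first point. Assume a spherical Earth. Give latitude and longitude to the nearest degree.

≈ lat 31°S, lon 9°E

Write both endpoints as unit vectors p₁, p₂ with components (cos φ cos λ, cos φ sin λ, sin φ).
The central angle between the endpoints is δ = arccos(p₁·p₂) ≈ 1.738 rad (99.6°).
Interpolate at f = 2/8 with slerp weights a = sin((1−f)δ)/sin δ ≈ 0.978, b = sin(fδ)/sin δ ≈ 0.427.
p = a·p₁ + b·p₂ ≈ (0.842, 0.138, -0.521); φ = arcsin(p_z) ≈ -31.41°, λ = atan2(p_y, p_x) ≈ 9.27°.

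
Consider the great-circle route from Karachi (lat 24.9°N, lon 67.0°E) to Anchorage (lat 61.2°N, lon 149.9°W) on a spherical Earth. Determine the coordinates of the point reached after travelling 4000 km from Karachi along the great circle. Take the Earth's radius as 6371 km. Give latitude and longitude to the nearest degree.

≈ lat 58°N, lon 86°E

Convert each endpoint to a unit vector on the sphere (x = cos φ cos λ, y = cos φ sin λ, z = sin φ).
The central angle between the endpoints is δ = arccos(p₁·p₂) ≈ 1.551 rad (88.9°). The total great-circle distance is δ·R ≈ 1.551 × 6371 ≈ 9883 km, so the target fraction is f = 4000/9883 ≈ 0.405.
Interpolate at f ≈ 0.405 with slerp weights a = sin((1−f)δ)/sin δ ≈ 0.798, b = sin(fδ)/sin δ ≈ 0.588.
p = a·p₁ + b·p₂ ≈ (0.038, 0.524, 0.851); φ = arcsin(p_z) ≈ 58.29°, λ = atan2(p_y, p_x) ≈ 85.87°.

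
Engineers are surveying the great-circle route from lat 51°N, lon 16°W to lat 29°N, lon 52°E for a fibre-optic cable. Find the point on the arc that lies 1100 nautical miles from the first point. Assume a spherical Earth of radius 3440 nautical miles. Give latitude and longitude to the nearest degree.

≈ lat 49°N, lon 12°E

The haversine formula gives a central angle δ ≈ 0.948 rad (54.3°) between the endpoints. The total great-circle distance is δ·R ≈ 0.948 × 3440 ≈ 3263 nmi, so the target fraction is f = 1100/3263 ≈ 0.337.
Interpolate at f ≈ 0.337 with slerp weights a = sin((1−f)δ)/sin δ ≈ 0.724, b = sin(fδ)/sin δ ≈ 0.387.
p = a·p₁ + b·p₂ ≈ (0.646, 0.141, 0.750); φ = arcsin(p_z) ≈ 48.59°, λ = atan2(p_y, p_x) ≈ 12.32°.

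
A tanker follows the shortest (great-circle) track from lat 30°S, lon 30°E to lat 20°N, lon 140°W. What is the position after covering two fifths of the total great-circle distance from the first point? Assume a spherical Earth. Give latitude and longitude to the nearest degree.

The haversine formula gives a central angle δ ≈ 2.906 rad (166.5°) between the endpoints.
Interpolate at f = 2/5 with slerp weights a = sin((1−f)δ)/sin δ ≈ 4.225, b = sin(fδ)/sin δ ≈ 3.937.
p = a·p₁ + b·p₂ ≈ (0.335, -0.548, -0.766); φ = arcsin(p_z) ≈ -50.01°, λ = atan2(p_y, p_x) ≈ -58.57°.

≈ lat 50°S, lon 59°W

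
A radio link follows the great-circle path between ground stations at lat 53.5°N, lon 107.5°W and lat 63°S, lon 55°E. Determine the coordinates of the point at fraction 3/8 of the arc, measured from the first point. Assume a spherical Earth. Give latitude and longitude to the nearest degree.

≈ lat 3°S, lon 75°W

Convert each endpoint to a unit vector on the sphere (x = cos φ cos λ, y = cos φ sin λ, z = sin φ).
The central angle between the endpoints is δ = arccos(p₁·p₂) ≈ 2.912 rad (166.9°).
Interpolate at f = 3/8 with slerp weights a = sin((1−f)δ)/sin δ ≈ 4.260, b = sin(fδ)/sin δ ≈ 3.902.
p = a·p₁ + b·p₂ ≈ (0.254, -0.966, -0.052); φ = arcsin(p_z) ≈ -2.98°, λ = atan2(p_y, p_x) ≈ -75.26°.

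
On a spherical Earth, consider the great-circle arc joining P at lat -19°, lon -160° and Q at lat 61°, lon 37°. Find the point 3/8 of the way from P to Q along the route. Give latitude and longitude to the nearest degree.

≈ lat 31°, lon -171°

Convert each endpoint to a unit vector on the sphere (x = cos φ cos λ, y = cos φ sin λ, z = sin φ).
The central angle between the endpoints is δ = arccos(p₁·p₂) ≈ 2.379 rad (136.3°).
Interpolate at f = 3/8 with slerp weights a = sin((1−f)δ)/sin δ ≈ 1.443, b = sin(fδ)/sin δ ≈ 1.127.
p = a·p₁ + b·p₂ ≈ (-0.845, -0.138, 0.516); φ = arcsin(p_z) ≈ 31.06°, λ = atan2(p_y, p_x) ≈ -170.75°.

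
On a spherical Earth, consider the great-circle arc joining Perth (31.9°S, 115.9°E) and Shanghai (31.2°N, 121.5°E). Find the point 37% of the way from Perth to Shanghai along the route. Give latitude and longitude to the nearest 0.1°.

Convert each endpoint to a unit vector on the sphere (x = cos φ cos λ, y = cos φ sin λ, z = sin φ).
The central angle between the endpoints is δ = arccos(p₁·p₂) ≈ 1.105 rad (63.3°).
Interpolate at f = 0.37 with slerp weights a = sin((1−f)δ)/sin δ ≈ 0.718, b = sin(fδ)/sin δ ≈ 0.445.
p = a·p₁ + b·p₂ ≈ (-0.465, 0.873, -0.149); φ = arcsin(p_z) ≈ -8.56°, λ = atan2(p_y, p_x) ≈ 118.05°.

≈ 8.6°S, 118.1°E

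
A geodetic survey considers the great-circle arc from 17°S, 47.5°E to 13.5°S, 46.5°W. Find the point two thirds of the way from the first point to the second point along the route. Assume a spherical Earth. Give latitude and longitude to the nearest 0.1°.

Write both endpoints as unit vectors p₁, p₂ with components (cos φ cos λ, cos φ sin λ, sin φ).
The central angle between the endpoints is δ = arccos(p₁·p₂) ≈ 1.567 rad (89.8°).
Interpolate at f = 2/3 with slerp weights a = sin((1−f)δ)/sin δ ≈ 0.499, b = sin(fδ)/sin δ ≈ 0.865.
p = a·p₁ + b·p₂ ≈ (0.901, -0.258, -0.348); φ = arcsin(p_z) ≈ -20.35°, λ = atan2(p_y, p_x) ≈ -15.99°.

≈ 20.4°S, 16.0°W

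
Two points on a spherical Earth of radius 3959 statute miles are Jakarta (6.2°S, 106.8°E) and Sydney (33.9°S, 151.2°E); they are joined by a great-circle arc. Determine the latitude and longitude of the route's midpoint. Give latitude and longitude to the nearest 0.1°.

≈ 21.5°S, 126.9°E

Write both endpoints as unit vectors p₁, p₂ with components (cos φ cos λ, cos φ sin λ, sin φ).
The central angle between the endpoints is δ = arccos(p₁·p₂) ≈ 0.863 rad (49.5°).
Interpolate at f = 1/2 with slerp weights a = sin((1−f)δ)/sin δ ≈ 0.551, b = sin(fδ)/sin δ ≈ 0.551.
p = a·p₁ + b·p₂ ≈ (-0.559, 0.744, -0.367); φ = arcsin(p_z) ≈ -21.50°, λ = atan2(p_y, p_x) ≈ 126.90°.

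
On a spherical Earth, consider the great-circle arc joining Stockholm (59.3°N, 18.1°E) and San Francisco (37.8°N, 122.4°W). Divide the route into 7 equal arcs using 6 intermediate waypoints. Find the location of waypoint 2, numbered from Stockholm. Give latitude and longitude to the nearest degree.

Write both endpoints as unit vectors p₁, p₂ with components (cos φ cos λ, cos φ sin λ, sin φ).
The central angle between the endpoints is δ = arccos(p₁·p₂) ≈ 1.353 rad (77.5°).
Interpolate at f = 2/7 with slerp weights a = sin((1−f)δ)/sin δ ≈ 0.843, b = sin(fδ)/sin δ ≈ 0.386.
p = a·p₁ + b·p₂ ≈ (0.246, -0.124, 0.961); φ = arcsin(p_z) ≈ 74.04°, λ = atan2(p_y, p_x) ≈ -26.79°.

≈ 74°N, 27°W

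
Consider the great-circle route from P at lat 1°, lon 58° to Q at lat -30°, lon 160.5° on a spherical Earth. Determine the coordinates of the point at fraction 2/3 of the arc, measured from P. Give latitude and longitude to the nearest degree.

The haversine formula gives a central angle δ ≈ 1.768 rad (101.3°) between the endpoints.
Interpolate at f = 2/3 with slerp weights a = sin((1−f)δ)/sin δ ≈ 0.567, b = sin(fδ)/sin δ ≈ 0.942.
p = a·p₁ + b·p₂ ≈ (-0.469, 0.753, -0.461); φ = arcsin(p_z) ≈ -27.47°, λ = atan2(p_y, p_x) ≈ 121.91°.

≈ lat -27°, lon 122°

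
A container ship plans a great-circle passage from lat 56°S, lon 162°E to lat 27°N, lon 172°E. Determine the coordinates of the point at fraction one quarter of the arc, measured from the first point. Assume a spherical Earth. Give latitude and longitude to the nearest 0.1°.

≈ lat 35.3°S, lon 165.9°E

Write both endpoints as unit vectors p₁, p₂ with components (cos φ cos λ, cos φ sin λ, sin φ).
The central angle between the endpoints is δ = arccos(p₁·p₂) ≈ 1.456 rad (83.4°).
Interpolate at f = 1/4 with slerp weights a = sin((1−f)δ)/sin δ ≈ 0.893, b = sin(fδ)/sin δ ≈ 0.358.
p = a·p₁ + b·p₂ ≈ (-0.791, 0.199, -0.578); φ = arcsin(p_z) ≈ -35.31°, λ = atan2(p_y, p_x) ≈ 165.90°.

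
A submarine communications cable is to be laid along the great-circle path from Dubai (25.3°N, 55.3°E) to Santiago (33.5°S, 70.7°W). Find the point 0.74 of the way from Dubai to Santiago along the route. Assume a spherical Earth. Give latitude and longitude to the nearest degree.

≈ 24°S, 32°W

Write both endpoints as unit vectors p₁, p₂ with components (cos φ cos λ, cos φ sin λ, sin φ).
The central angle between the endpoints is δ = arccos(p₁·p₂) ≈ 2.317 rad (132.8°).
Interpolate at f = 0.74 with slerp weights a = sin((1−f)δ)/sin δ ≈ 0.772, b = sin(fδ)/sin δ ≈ 1.348.
p = a·p₁ + b·p₂ ≈ (0.769, -0.487, -0.414); φ = arcsin(p_z) ≈ -24.47°, λ = atan2(p_y, p_x) ≈ -32.36°.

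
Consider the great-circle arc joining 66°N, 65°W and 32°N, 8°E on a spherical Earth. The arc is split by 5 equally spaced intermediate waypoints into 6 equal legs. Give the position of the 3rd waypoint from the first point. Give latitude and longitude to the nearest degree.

From cos δ = sin φ₁ sin φ₂ + cos φ₁ cos φ₂ cos Δλ, the central angle is δ ≈ 0.946 rad (54.2°).
Interpolate at f = 3/6 with slerp weights a = sin((1−f)δ)/sin δ ≈ 0.562, b = sin(fδ)/sin δ ≈ 0.562.
p = a·p₁ + b·p₂ ≈ (0.568, -0.141, 0.811); φ = arcsin(p_z) ≈ 54.17°, λ = atan2(p_y, p_x) ≈ -13.91°.

≈ 54°N, 14°W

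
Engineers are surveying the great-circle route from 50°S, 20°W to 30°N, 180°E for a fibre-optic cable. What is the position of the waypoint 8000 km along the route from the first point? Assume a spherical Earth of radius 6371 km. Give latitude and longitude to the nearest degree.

≈ 42°S, 136°W

From cos δ = sin φ₁ sin φ₂ + cos φ₁ cos φ₂ cos Δλ, the central angle is δ ≈ 2.705 rad (155.0°). The total great-circle distance is δ·R ≈ 2.705 × 6371 ≈ 17232 km, so the target fraction is f = 8000/17232 ≈ 0.464.
Interpolate at f ≈ 0.464 with slerp weights a = sin((1−f)δ)/sin δ ≈ 2.346, b = sin(fδ)/sin δ ≈ 2.248.
p = a·p₁ + b·p₂ ≈ (-0.529, -0.516, -0.674); φ = arcsin(p_z) ≈ -42.36°, λ = atan2(p_y, p_x) ≈ -135.73°.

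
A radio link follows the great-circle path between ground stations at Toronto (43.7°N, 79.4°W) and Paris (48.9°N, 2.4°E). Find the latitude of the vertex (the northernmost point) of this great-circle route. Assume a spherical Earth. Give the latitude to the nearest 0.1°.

The great circle lies in the plane with unit normal n̂ = (p₁ × p₂)/|p₁ × p₂|.
Here n̂_z ≈ +0.582; the vertex latitude is φ_max = arccos|n̂_z| ≈ 54.4°.
Check via Clairaut: cos φ_max = |cos φ₁| · sin C = cos(43.7°)·sin(53.6°) ≈ 0.582, again giving ≈ 54.4°.

≈ 54.4°N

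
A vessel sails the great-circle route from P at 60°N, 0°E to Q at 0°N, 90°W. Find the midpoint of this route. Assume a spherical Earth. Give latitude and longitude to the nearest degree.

From cos δ = sin φ₁ sin φ₂ + cos φ₁ cos φ₂ cos Δλ, the central angle is δ ≈ 1.571 rad (90.0°).
Interpolate at f = 1/2 with slerp weights a = sin((1−f)δ)/sin δ ≈ 0.707, b = sin(fδ)/sin δ ≈ 0.707.
p = a·p₁ + b·p₂ ≈ (0.354, -0.707, 0.612); φ = arcsin(p_z) ≈ 37.76°, λ = atan2(p_y, p_x) ≈ -63.43°.

≈ 38°N, 63°W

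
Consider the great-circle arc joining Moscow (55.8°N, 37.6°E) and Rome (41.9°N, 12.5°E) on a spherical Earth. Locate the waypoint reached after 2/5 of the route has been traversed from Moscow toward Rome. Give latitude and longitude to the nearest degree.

≈ (51°N, 26°E)

From cos δ = sin φ₁ sin φ₂ + cos φ₁ cos φ₂ cos Δλ, the central angle is δ ≈ 0.373 rad (21.4°).
Interpolate at f = 2/5 with slerp weights a = sin((1−f)δ)/sin δ ≈ 0.609, b = sin(fδ)/sin δ ≈ 0.408.
p = a·p₁ + b·p₂ ≈ (0.568, 0.275, 0.776); φ = arcsin(p_z) ≈ 50.91°, λ = atan2(p_y, p_x) ≈ 25.81°.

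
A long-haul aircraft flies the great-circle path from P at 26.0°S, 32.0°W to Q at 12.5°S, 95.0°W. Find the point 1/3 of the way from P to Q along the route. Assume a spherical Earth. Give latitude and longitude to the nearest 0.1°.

Write both endpoints as unit vectors p₁, p₂ with components (cos φ cos λ, cos φ sin λ, sin φ).
The central angle between the endpoints is δ = arccos(p₁·p₂) ≈ 1.055 rad (60.4°).
Interpolate at f = 1/3 with slerp weights a = sin((1−f)δ)/sin δ ≈ 0.743, b = sin(fδ)/sin δ ≈ 0.396.
p = a·p₁ + b·p₂ ≈ (0.533, -0.739, -0.412); φ = arcsin(p_z) ≈ -24.31°, λ = atan2(p_y, p_x) ≈ -54.21°.

≈ 24.3°S, 54.2°W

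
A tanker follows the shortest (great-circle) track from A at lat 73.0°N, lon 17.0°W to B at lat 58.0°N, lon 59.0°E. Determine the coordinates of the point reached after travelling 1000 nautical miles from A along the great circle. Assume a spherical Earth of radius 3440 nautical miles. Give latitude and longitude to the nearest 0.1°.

≈ lat 69.4°N, lon 35.3°E

Convert each endpoint to a unit vector on the sphere (x = cos φ cos λ, y = cos φ sin λ, z = sin φ).
The central angle between the endpoints is δ = arccos(p₁·p₂) ≈ 0.558 rad (32.0°). The total great-circle distance is δ·R ≈ 0.558 × 3440 ≈ 1918 nmi, so the target fraction is f = 1000/1918 ≈ 0.521.
Interpolate at f ≈ 0.521 with slerp weights a = sin((1−f)δ)/sin δ ≈ 0.499, b = sin(fδ)/sin δ ≈ 0.542.
p = a·p₁ + b·p₂ ≈ (0.287, 0.203, 0.936); φ = arcsin(p_z) ≈ 69.40°, λ = atan2(p_y, p_x) ≈ 35.30°.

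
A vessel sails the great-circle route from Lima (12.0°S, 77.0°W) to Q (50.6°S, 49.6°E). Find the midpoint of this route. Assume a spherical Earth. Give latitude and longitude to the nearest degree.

≈ (51°S, 37°W)

From cos δ = sin φ₁ sin φ₂ + cos φ₁ cos φ₂ cos Δλ, the central angle is δ ≈ 1.782 rad (102.1°).
Interpolate at f = 1/2 with slerp weights a = sin((1−f)δ)/sin δ ≈ 0.795, b = sin(fδ)/sin δ ≈ 0.795.
p = a·p₁ + b·p₂ ≈ (0.502, -0.374, -0.780); φ = arcsin(p_z) ≈ -51.25°, λ = atan2(p_y, p_x) ≈ -36.65°.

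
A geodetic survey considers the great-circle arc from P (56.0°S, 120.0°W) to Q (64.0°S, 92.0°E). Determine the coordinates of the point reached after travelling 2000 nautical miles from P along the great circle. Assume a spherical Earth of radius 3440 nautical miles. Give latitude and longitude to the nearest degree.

≈ (81°S, 161°E)

The haversine formula gives a central angle δ ≈ 1.004 rad (57.5°) between the endpoints. The total great-circle distance is δ·R ≈ 1.004 × 3440 ≈ 3452 nmi, so the target fraction is f = 2000/3452 ≈ 0.579.
Interpolate at f ≈ 0.579 with slerp weights a = sin((1−f)δ)/sin δ ≈ 0.486, b = sin(fδ)/sin δ ≈ 0.651.
p = a·p₁ + b·p₂ ≈ (-0.146, 0.050, -0.988); φ = arcsin(p_z) ≈ -81.13°, λ = atan2(p_y, p_x) ≈ 161.08°.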